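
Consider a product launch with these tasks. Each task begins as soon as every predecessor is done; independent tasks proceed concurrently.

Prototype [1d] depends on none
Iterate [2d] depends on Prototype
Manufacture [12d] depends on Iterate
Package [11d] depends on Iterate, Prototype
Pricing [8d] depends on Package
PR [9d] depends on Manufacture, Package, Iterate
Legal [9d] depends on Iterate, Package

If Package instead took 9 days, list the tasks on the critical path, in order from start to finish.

Prototype, Iterate, Manufacture, PR

Baseline: Prototype→Iterate→Manufacture→PR = 1+2+12+9 = 24 → 24 days.
The longest path through Package is only 23 days, so Package has float 1.
No other chain overtakes it, so the finish is 24 days.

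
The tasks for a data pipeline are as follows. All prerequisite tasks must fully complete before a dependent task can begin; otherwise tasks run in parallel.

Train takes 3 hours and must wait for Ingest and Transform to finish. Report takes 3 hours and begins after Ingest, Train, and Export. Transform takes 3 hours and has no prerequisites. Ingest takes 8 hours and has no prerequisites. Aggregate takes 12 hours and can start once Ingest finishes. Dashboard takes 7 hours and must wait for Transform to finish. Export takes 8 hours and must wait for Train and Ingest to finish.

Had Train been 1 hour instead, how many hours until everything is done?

The binding path is Ingest→Train→Export→Report = 8+3+8+3 = 22; finish at 22 hours.
Train lies on that path, so at 1 hour the path becomes 20 hours.
New critical path: Ingest→Aggregate = 8+12 = 20 ⇒ 20 hours.

20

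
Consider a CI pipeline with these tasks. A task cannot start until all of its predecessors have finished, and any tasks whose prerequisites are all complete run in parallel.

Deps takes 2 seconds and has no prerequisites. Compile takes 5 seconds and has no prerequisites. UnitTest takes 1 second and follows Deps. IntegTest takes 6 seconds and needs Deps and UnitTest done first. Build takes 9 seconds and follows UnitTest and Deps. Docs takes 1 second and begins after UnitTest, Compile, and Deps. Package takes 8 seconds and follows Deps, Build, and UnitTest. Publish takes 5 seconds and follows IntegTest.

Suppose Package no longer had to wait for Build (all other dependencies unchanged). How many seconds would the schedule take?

14

Original critical path: Deps→UnitTest→Build→Package = 2+1+9+8 = 20 ⇒ 20 seconds.
Without Build→Package, Package's earliest start moves from 12 to 3.
New critical path: Deps→UnitTest→IntegTest→Publish = 2+1+6+5 = 14 ⇒ 14 seconds.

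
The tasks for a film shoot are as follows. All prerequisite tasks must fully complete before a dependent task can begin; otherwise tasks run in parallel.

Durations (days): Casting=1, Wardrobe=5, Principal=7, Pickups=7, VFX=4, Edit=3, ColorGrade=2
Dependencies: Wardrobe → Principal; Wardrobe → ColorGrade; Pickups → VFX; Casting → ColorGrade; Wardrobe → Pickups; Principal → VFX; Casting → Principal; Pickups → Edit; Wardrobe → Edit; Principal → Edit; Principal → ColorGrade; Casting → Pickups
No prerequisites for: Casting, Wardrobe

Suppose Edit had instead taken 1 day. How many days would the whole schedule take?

As given, the longest chain is Wardrobe→Principal→VFX = 5+7+4 = 16, so the finish is 16 days.
Edit is off the critical path — its longest chain is 15 days, giving 1 of slack.
The critical path is still Wardrobe→Principal→VFX; finish is now 16 days.

16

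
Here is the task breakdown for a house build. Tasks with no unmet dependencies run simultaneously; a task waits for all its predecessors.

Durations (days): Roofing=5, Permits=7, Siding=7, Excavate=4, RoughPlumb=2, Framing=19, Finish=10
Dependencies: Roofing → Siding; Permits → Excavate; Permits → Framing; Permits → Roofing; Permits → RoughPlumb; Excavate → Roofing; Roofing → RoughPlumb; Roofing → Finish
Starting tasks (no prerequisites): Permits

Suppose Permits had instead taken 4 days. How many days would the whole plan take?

23

Baseline: Permits→Excavate→Roofing→Finish = 7+4+5+10 = 26 → 26 days.
Permits is on the critical path; changing it to 4 makes that path 23 days.
No other chain overtakes it, so the finish is 23 days.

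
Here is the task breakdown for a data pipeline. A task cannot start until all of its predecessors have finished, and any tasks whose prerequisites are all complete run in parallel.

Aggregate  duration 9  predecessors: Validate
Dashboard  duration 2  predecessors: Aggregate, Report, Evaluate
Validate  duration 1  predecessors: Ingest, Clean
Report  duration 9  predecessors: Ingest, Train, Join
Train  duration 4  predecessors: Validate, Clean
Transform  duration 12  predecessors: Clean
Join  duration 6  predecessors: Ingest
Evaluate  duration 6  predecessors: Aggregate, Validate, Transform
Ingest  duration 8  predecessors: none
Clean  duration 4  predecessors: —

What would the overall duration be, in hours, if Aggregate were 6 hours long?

As given, the longest chain is Ingest→Validate→Aggregate→Evaluate→Dashboard = 8+1+9+6+2 = 26, so the finish is 26 hours.
Aggregate is on the critical path; changing it to 6 makes that path 23 hours.
The binding chain switches to Ingest→Join→Report→Dashboard = 8+6+9+2 = 25; finish 25 hours.

25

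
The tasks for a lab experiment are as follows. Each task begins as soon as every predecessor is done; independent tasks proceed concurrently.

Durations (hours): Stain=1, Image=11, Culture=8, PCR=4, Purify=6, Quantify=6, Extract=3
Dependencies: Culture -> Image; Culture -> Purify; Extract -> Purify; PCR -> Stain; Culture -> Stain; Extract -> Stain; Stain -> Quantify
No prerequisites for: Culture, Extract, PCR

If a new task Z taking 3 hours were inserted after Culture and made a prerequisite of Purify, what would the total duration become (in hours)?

Originally the project takes 19 hours.
With Z inserted, Purify now waits for max(Culture, Extract, Z).
New critical path: Culture→Image = 8+11 = 19 ⇒ 19 hours.

19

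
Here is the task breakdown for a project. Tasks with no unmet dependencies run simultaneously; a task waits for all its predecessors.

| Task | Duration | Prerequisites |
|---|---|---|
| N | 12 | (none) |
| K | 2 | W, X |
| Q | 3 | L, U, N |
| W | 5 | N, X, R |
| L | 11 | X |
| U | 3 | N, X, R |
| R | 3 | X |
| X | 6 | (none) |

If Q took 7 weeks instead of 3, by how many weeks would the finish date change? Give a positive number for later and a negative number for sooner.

4

Baseline: X→L→Q = 6+11+3 = 20 → 20 weeks.
Q is on the critical path; changing it to 7 makes that path 24 weeks.
That remains the longest chain; total 24 weeks.
Change in finish: 24 − 20 = +4 weeks.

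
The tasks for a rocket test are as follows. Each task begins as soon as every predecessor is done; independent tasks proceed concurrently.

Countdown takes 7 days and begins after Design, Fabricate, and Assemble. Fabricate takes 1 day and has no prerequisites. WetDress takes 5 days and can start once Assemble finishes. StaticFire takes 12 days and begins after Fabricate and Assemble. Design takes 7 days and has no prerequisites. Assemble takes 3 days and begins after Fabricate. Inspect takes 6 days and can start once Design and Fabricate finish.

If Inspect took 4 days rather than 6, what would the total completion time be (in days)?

16

As given, the longest chain is Fabricate→Assemble→StaticFire = 1+3+12 = 16, so the finish is 16 days.
The longest path through Inspect is only 13 days, so Inspect has float 3.
No other chain overtakes it, so the finish is 16 days.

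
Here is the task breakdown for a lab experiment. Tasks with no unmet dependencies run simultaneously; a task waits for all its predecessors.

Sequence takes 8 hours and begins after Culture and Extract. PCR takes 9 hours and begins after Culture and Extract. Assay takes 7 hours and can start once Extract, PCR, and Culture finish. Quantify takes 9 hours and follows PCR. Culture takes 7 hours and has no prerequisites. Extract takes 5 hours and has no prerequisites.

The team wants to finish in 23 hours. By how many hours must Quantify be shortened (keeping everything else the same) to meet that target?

2

Current finish: 25 hours; target: 23.
Quantify is on every critical path, so each hour cut from Quantify cuts the finish by one (this holds down to a finish of 23).
Need 25 − 23 = 2 hours off Quantify → Quantify becomes 7 hours, finish becomes 23.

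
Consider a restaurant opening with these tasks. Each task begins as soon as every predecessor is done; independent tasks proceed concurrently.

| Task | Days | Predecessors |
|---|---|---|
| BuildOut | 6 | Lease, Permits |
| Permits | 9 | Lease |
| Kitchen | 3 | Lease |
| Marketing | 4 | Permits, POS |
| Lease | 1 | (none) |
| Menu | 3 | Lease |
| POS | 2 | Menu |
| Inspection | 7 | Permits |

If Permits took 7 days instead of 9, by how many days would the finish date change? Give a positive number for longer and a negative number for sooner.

-2

Baseline: Lease→Permits→Inspection = 1+9+7 = 17 → 17 days.
Permits is on the critical path; changing it to 7 makes that path 15 days.
That remains the longest chain; total 15 days.
Change in finish: 15 − 17 = -2 days.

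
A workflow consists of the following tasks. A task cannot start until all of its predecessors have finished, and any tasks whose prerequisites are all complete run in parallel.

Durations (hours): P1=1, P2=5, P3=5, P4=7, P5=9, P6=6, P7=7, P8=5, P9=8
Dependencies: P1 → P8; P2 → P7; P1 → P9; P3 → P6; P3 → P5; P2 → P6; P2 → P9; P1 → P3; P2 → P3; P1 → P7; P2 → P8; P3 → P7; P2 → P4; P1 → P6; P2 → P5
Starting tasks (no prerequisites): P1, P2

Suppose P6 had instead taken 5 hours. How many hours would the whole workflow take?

The binding path is P2→P3→P5 = 5+5+9 = 19; finish at 19 hours.
P6 is off the critical path — its longest chain is 16 hours, giving 3 of slack.
That remains the longest chain; total 19 hours.

19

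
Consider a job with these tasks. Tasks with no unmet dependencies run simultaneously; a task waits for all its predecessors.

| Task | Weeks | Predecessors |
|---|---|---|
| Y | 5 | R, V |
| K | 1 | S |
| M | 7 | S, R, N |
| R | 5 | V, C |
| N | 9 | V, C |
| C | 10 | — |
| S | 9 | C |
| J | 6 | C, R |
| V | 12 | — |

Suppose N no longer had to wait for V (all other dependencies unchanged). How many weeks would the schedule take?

26

With the dependency in place, V→N→M = 12+9+7 = 28 sets the finish at 28 weeks.
Without V→N, N's earliest start moves from 12 to 10.
After: C→N→M = 10+9+7 = 26 → 26 weeks.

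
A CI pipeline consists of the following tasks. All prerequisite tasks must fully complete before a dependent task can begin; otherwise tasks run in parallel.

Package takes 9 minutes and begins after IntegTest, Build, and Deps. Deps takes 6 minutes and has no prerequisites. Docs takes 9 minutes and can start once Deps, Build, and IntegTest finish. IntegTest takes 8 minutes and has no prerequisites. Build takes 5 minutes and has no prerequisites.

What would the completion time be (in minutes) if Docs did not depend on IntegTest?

17

With the dependency in place, IntegTest→Docs = 8+9 = 17 sets the finish at 17 minutes.
Without IntegTest→Docs, Docs's earliest start moves from 8 to 6.
The longest chain is now IntegTest→Package = 8+9 = 17, so the schedule takes 17 minutes.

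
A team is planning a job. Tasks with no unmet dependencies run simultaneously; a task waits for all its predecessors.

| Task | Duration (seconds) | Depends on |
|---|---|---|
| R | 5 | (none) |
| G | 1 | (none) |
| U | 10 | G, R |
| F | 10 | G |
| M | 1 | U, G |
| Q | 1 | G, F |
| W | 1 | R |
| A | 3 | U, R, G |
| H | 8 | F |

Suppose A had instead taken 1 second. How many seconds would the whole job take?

Critical path before the change: G→F→H = 1+10+8 = 19 giving 19 seconds.
A has 1 second of float (longest path through it is 18).
That remains the longest chain; total 19 seconds.

19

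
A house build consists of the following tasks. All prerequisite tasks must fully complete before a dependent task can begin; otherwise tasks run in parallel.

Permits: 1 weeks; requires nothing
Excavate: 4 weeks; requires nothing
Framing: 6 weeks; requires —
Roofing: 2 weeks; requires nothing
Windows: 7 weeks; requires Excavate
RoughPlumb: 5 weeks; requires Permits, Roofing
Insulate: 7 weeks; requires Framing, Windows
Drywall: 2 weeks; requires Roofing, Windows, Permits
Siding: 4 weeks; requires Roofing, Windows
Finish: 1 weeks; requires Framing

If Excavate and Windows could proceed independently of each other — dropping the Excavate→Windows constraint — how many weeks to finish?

14

Before: longest chain Excavate→Windows→Insulate = 4+7+7 = 18, finish 18.
Without Excavate→Windows, Windows's earliest start moves from 4 to 0.
New critical path: Windows→Insulate = 7+7 = 14 ⇒ 14 weeks.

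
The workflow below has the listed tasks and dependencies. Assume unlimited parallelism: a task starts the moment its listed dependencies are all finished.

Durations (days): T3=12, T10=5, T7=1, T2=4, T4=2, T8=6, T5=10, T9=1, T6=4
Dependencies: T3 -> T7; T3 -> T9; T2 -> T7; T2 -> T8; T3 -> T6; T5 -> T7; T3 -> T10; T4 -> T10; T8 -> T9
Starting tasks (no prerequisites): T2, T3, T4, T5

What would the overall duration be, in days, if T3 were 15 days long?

20

Actual critical path: T3→T10 = 12+5 = 17 ⇒ 17 days.
T3 lies on that path, so at 15 days the path becomes 20 days.
No other chain overtakes it, so the finish is 20 days.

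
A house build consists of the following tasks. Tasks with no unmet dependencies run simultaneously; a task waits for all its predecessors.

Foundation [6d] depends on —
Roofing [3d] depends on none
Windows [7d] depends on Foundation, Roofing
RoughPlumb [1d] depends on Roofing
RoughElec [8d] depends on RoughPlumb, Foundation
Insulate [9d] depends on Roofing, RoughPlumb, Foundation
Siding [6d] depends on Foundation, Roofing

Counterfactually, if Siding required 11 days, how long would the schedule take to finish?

17

Baseline: Foundation→Insulate = 6+9 = 15 → 15 days.
The longest path through Siding is only 12 days, so Siding has float 3.
Now Foundation→Siding = 6+11 = 17 is longest, so the finish becomes 17 days.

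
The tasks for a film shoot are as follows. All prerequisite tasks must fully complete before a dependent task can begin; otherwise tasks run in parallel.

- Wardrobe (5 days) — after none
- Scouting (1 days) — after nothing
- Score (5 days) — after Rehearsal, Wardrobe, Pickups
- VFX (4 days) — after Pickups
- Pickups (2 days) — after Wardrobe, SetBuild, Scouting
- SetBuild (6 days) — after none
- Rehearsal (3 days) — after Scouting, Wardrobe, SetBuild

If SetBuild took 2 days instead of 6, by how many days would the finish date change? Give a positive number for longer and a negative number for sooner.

As given, the longest chain is SetBuild→Rehearsal→Score = 6+3+5 = 14, so the finish is 14 days.
Since SetBuild is critical, the -4 change carries straight to that chain (now 10 days).
The binding chain switches to Wardrobe→Rehearsal→Score = 5+3+5 = 13; finish 13 days.
Change in finish: 13 − 14 = -1 days.

-1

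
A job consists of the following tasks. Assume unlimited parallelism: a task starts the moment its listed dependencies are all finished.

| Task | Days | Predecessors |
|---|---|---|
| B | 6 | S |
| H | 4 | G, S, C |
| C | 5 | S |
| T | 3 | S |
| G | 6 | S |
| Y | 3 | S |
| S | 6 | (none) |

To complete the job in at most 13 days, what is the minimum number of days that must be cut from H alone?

3

Current finish: 16 days; target: 13.
H is on every critical path, so each day cut from H cuts the finish by one (this holds down to a finish of 13).
Need 16 − 13 = 3 days off H → H becomes 1 day, finish becomes 13.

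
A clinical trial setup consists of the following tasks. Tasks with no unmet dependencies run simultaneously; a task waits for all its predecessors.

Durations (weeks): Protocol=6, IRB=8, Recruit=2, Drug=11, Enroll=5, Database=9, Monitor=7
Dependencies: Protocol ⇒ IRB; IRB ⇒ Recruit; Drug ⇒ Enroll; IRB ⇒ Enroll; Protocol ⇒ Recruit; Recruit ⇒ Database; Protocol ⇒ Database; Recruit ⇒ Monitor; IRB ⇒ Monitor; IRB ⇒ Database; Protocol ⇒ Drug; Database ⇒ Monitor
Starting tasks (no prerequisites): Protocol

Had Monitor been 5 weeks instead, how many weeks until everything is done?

30

Baseline: Protocol→IRB→Recruit→Database→Monitor = 6+8+2+9+7 = 32 → 32 weeks.
Monitor is on the critical path; changing it to 5 makes that path 30 weeks.
No other chain overtakes it, so the finish is 30 weeks.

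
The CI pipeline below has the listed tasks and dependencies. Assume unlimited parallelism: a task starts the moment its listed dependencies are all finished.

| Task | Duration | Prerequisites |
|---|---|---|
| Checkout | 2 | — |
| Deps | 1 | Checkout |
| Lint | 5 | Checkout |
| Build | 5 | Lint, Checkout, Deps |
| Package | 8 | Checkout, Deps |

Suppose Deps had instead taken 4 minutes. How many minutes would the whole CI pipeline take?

14

Critical path before the change: Checkout→Lint→Build = 2+5+5 = 12 giving 12 minutes.
Deps has 1 minute of float (longest path through it is 11).
New critical path: Checkout→Deps→Package = 2+4+8 = 14 ⇒ 14 minutes.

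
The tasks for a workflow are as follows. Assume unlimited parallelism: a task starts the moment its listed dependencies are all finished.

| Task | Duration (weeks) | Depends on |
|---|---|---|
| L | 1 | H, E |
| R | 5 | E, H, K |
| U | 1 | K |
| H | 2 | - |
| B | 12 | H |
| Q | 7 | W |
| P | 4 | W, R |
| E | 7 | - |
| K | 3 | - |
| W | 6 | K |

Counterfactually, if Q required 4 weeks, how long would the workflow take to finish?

The binding path is K→W→Q = 3+6+7 = 16; finish at 16 weeks.
Since Q is critical, the -3 change carries straight to that chain (now 13 weeks).
Now E→R→P = 7+5+4 = 16 is longest, so the finish becomes 16 weeks.

16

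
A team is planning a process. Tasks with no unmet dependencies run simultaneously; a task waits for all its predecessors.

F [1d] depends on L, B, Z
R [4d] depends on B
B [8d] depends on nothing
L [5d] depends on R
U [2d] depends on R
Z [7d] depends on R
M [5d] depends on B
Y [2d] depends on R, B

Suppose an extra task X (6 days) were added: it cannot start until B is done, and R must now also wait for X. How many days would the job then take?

26

Originally the job takes 20 days.
With X inserted, R now waits for max(B, X).
New critical path: B→X→R→Z→F = 8+6+4+7+1 = 26 ⇒ 26 days.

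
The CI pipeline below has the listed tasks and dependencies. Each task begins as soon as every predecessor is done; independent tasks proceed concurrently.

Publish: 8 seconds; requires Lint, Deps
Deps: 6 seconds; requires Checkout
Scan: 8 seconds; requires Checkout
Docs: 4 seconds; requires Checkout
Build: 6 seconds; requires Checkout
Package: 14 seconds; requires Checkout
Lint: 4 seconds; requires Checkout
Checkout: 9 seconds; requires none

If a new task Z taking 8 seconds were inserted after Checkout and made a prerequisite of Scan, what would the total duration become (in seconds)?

25

Originally the schedule takes 23 seconds.
With Z inserted, Scan now waits for max(Checkout, Z).
New critical path: Checkout→Z→Scan = 9+8+8 = 25 ⇒ 25 seconds.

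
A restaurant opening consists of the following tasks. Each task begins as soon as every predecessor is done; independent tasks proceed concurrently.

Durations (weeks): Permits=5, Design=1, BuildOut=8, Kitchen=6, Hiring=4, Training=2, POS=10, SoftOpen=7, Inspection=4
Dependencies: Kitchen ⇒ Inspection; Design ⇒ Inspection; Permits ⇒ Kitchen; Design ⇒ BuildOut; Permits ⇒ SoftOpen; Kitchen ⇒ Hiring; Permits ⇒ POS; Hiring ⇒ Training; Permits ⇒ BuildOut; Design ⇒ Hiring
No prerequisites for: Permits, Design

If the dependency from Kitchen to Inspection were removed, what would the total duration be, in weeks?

17

With the dependency in place, Permits→Kitchen→Hiring→Training = 5+6+4+2 = 17 sets the finish at 17 weeks.
Without Kitchen→Inspection, Inspection's earliest start moves from 11 to 1.
After: Permits→Kitchen→Hiring→Training = 5+6+4+2 = 17 → 17 weeks.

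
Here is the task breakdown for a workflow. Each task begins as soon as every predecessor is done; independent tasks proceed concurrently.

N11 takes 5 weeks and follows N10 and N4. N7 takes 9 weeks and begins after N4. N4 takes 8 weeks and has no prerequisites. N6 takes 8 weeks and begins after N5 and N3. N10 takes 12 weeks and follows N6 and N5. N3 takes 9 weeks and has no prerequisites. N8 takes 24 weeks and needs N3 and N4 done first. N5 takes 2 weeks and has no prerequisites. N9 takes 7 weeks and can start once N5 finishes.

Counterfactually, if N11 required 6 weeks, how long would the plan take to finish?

As given, the longest chain is N3→N6→N10→N11 = 9+8+12+5 = 34, so the finish is 34 weeks.
N11 is on the critical path; changing it to 6 makes that path 35 weeks.
The critical path is still N3→N6→N10→N11; finish is now 35 weeks.

35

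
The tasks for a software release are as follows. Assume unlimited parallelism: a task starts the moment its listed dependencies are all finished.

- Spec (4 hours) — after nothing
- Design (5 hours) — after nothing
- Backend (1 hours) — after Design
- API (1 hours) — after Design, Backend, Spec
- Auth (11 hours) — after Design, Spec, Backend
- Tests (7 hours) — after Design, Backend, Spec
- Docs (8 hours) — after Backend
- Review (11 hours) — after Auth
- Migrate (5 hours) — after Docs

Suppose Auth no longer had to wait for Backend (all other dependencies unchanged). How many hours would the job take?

27

Original critical path: Design→Backend→Auth→Review = 5+1+11+11 = 28 ⇒ 28 hours.
Without Backend→Auth, Auth's earliest start moves from 6 to 5.
New critical path: Design→Auth→Review = 5+11+11 = 27 ⇒ 27 hours.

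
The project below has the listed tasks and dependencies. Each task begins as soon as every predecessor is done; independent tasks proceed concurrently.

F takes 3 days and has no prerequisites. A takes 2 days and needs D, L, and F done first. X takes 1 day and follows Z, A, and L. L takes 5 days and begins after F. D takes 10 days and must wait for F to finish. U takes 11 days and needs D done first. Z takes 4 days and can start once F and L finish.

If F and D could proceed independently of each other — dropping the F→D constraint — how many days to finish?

21

With the dependency in place, F→D→U = 3+10+11 = 24 sets the finish at 24 days.
Without F→D, D's earliest start moves from 3 to 0.
The longest chain is now D→U = 10+11 = 21, so the schedule takes 21 days.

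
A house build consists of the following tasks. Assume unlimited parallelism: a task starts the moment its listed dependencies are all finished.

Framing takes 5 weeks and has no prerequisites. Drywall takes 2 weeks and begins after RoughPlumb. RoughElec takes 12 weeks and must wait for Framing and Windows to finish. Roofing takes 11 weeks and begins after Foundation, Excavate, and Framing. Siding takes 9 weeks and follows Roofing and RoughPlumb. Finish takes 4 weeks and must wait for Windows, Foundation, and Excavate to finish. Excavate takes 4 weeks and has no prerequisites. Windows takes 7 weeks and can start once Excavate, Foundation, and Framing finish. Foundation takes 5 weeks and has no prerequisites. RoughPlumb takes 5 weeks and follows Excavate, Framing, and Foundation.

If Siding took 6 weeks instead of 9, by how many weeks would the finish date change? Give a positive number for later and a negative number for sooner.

As given, the longest chain is Foundation→Roofing→Siding = 5+11+9 = 25, so the finish is 25 weeks.
Siding lies on that path, so at 6 weeks the path becomes 22 weeks.
Now Foundation→Windows→RoughElec = 5+7+12 = 24 is longest, so the finish becomes 24 weeks.
Change in finish: 24 − 25 = -1 weeks.

-1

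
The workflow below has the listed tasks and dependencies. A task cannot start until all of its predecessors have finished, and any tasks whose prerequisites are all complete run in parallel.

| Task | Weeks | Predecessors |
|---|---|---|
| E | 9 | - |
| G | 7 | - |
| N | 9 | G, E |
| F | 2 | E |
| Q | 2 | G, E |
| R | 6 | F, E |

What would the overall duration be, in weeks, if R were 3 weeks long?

The binding path is E→N = 9+9 = 18; finish at 18 weeks.
R is off the critical path — its longest chain is 17 weeks, giving 1 of slack.
That remains the longest chain; total 18 weeks.

18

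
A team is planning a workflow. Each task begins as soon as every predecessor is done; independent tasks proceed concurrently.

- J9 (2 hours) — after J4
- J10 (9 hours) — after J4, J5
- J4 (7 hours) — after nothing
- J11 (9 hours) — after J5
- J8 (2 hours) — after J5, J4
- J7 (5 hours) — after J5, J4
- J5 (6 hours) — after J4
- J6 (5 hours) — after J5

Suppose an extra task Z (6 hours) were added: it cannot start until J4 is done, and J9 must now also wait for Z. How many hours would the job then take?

22

Originally the job takes 22 hours.
With Z inserted, J9 now waits for max(J4, Z).
New critical path: J4→J5→J10 = 7+6+9 = 22 ⇒ 22 hours.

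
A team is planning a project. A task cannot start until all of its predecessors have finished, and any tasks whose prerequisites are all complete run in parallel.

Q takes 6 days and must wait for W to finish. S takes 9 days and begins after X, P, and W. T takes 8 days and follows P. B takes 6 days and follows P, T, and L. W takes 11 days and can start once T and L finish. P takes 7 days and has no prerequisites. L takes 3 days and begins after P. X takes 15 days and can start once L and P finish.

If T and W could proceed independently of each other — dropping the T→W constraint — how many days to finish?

Original critical path: P→T→W→S = 7+8+11+9 = 35 ⇒ 35 days.
Without T→W, W's earliest start moves from 15 to 10.
The longest chain is now P→L→X→S = 7+3+15+9 = 34, so the job takes 34 days.

34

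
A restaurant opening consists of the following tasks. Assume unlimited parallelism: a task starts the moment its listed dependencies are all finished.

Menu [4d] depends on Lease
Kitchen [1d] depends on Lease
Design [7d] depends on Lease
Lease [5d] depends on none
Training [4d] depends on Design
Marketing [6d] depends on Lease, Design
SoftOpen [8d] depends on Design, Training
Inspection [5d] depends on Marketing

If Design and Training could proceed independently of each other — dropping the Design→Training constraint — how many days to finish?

23

With the dependency in place, Lease→Design→Training→SoftOpen = 5+7+4+8 = 24 sets the finish at 24 days.
Without Design→Training, Training's earliest start moves from 12 to 0.
After: Lease→Design→Marketing→Inspection = 5+7+6+5 = 23 → 23 days.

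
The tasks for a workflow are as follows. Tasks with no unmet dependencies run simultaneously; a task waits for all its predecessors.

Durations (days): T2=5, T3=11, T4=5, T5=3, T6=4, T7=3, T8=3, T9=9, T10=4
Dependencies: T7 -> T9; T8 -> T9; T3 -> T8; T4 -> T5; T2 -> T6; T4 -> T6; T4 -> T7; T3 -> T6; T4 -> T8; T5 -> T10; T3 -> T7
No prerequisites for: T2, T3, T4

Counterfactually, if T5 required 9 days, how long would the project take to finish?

23

Baseline: T3→T7→T9 = 11+3+9 = 23 → 23 days.
T5 is off the critical path — its longest chain is 12 days, giving 11 of slack.
No other chain overtakes it, so the finish is 23 days.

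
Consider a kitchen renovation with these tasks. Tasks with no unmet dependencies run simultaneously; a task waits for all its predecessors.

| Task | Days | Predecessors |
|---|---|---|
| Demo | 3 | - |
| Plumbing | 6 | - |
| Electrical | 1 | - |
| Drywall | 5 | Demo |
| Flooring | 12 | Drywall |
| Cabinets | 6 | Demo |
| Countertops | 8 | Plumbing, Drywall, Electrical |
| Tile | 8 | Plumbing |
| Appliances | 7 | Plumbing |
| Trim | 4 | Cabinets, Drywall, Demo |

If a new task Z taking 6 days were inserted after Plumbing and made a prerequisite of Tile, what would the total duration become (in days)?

20

Originally the kitchen renovation takes 20 days.
With Z inserted, Tile now waits for max(Plumbing, Z).
New critical path: Demo→Drywall→Flooring = 3+5+12 = 20 ⇒ 20 days.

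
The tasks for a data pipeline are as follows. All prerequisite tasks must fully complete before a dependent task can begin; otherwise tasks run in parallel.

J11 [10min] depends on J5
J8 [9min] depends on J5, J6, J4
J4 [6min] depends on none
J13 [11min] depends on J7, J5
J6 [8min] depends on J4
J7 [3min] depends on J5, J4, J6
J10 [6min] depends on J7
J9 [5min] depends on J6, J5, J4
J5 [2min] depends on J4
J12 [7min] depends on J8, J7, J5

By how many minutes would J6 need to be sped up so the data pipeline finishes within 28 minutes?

Current finish: 30 minutes; target: 28.
J6 is on every critical path, so each minute cut from J6 cuts the finish by one (this holds down to a finish of 24).
Need 30 − 28 = 2 minutes off J6 → J6 becomes 6 minutes, finish becomes 28.

2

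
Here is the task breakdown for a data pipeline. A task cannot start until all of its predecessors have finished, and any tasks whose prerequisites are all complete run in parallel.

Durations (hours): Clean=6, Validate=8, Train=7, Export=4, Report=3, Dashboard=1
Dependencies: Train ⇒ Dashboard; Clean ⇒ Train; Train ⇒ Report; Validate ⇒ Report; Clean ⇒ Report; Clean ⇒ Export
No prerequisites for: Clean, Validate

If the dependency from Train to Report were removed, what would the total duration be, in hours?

14

Before: longest chain Clean→Train→Report = 6+7+3 = 16, finish 16.
Without Train→Report, Report's earliest start moves from 13 to 8.
New critical path: Clean→Train→Dashboard = 6+7+1 = 14 ⇒ 14 hours.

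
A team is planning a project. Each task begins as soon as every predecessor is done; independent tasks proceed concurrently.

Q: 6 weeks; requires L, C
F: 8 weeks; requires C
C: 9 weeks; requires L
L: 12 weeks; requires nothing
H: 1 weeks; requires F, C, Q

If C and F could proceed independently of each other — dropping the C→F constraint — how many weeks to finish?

28

Before: longest chain L→C→F→H = 12+9+8+1 = 30, finish 30.
Without C→F, F's earliest start moves from 21 to 0.
After: L→C→Q→H = 12+9+6+1 = 28 → 28 weeks.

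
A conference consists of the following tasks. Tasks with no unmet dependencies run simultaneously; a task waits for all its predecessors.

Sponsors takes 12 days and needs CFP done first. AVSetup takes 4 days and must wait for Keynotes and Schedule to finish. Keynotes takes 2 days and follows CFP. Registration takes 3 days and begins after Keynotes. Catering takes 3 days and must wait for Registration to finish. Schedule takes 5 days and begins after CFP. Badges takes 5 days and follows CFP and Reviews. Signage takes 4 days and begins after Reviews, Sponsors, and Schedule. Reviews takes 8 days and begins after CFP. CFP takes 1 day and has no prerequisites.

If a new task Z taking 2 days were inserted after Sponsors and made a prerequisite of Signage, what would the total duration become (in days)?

Originally the plan takes 17 days.
With Z inserted, Signage now waits for max(Reviews, Sponsors, Schedule, Z).
New critical path: CFP→Sponsors→Z→Signage = 1+12+2+4 = 19 ⇒ 19 days.

19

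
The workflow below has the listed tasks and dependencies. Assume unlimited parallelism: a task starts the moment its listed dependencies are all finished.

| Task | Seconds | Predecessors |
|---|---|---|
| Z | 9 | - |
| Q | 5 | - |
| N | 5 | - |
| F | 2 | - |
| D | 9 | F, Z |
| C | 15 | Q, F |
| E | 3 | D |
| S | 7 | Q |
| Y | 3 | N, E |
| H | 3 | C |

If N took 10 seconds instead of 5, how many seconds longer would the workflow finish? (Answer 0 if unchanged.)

0

Actual critical path: Z→D→E→Y = 9+9+3+3 = 24 ⇒ 24 seconds.
The longest path through N is only 8 seconds, so N has float 16.
That remains the longest chain; total 24 seconds.
Change in finish: 24 − 24 = +0 seconds.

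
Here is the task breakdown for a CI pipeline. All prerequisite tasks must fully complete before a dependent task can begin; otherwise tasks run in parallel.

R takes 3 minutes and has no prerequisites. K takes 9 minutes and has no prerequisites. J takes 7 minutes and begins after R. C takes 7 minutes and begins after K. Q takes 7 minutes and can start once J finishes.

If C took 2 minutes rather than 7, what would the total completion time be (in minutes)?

The binding path is R→J→Q = 3+7+7 = 17; finish at 17 minutes.
C has 1 minute of float (longest path through it is 16).
No other chain overtakes it, so the finish is 17 minutes.

17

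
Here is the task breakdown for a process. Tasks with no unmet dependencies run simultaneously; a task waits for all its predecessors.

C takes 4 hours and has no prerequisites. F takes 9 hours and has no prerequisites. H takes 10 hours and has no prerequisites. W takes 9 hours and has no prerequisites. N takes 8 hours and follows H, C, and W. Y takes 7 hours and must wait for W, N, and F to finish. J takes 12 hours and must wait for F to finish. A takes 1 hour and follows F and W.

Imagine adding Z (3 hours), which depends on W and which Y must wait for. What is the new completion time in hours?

Originally the plan takes 25 hours.
With Z inserted, Y now waits for max(W, N, F, Z).
New critical path: H→N→Y = 10+8+7 = 25 ⇒ 25 hours.

25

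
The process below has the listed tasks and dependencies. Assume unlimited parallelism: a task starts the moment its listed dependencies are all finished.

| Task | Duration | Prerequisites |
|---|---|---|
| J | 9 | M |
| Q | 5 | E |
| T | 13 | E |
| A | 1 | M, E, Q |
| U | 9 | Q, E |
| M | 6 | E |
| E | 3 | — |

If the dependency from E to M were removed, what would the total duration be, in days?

Original critical path: E→M→J = 3+6+9 = 18 ⇒ 18 days.
Without E→M, M's earliest start moves from 3 to 0.
After: E→Q→U = 3+5+9 = 17 → 17 days.

17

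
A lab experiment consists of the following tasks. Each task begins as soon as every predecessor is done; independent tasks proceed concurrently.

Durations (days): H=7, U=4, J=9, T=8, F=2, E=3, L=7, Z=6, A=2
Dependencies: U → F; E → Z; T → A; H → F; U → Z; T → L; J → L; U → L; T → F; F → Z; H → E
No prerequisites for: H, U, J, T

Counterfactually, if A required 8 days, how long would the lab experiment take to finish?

16

Baseline: H→E→Z = 7+3+6 = 16 → 16 days.
The longest path through A is only 10 days, so A has float 6.
That remains the longest chain; total 16 days.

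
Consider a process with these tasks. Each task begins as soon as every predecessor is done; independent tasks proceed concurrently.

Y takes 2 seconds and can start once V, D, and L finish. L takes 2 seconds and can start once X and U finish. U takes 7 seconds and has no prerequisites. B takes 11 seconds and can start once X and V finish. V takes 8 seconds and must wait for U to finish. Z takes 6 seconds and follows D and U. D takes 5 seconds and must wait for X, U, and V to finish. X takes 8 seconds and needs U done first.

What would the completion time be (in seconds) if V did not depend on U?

26

With the dependency in place, U→V→D→Z = 7+8+5+6 = 26 sets the finish at 26 seconds.
Without U→V, V's earliest start moves from 7 to 0.
New critical path: U→X→D→Z = 7+8+5+6 = 26 ⇒ 26 seconds.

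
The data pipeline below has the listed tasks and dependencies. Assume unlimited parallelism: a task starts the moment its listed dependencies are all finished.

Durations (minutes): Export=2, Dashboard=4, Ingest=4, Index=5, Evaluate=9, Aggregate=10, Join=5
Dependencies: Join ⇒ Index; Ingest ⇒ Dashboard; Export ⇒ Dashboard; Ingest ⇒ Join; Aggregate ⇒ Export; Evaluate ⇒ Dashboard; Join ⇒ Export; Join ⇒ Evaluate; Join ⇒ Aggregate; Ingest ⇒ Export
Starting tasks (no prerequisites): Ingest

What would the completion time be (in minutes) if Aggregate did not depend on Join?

22

Original critical path: Ingest→Join→Aggregate→Export→Dashboard = 4+5+10+2+4 = 25 ⇒ 25 minutes.
Without Join→Aggregate, Aggregate's earliest start moves from 9 to 0.
The longest chain is now Ingest→Join→Evaluate→Dashboard = 4+5+9+4 = 22, so the project takes 22 minutes.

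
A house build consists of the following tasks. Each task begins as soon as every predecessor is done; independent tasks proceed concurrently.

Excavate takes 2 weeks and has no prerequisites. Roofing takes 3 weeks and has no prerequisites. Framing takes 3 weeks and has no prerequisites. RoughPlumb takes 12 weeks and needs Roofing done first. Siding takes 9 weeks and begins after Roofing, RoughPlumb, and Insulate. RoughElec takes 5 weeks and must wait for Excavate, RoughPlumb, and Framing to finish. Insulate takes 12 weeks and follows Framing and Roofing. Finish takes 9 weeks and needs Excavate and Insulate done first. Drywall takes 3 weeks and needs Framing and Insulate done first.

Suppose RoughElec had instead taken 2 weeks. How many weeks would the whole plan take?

24

As given, the longest chain is Framing→Insulate→Siding = 3+12+9 = 24, so the finish is 24 weeks.
RoughElec is off the critical path — its longest chain is 20 weeks, giving 4 of slack.
No other chain overtakes it, so the finish is 24 weeks.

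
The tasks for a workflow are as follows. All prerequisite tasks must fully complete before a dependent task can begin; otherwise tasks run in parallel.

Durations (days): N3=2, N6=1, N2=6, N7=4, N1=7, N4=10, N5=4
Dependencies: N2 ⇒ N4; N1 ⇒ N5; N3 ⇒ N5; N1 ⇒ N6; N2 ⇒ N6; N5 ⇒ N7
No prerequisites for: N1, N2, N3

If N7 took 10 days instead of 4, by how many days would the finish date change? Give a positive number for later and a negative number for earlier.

Critical path before the change: N2→N4 = 6+10 = 16 giving 16 days.
N7 is off the critical path — its longest chain is 15 days, giving 1 of slack.
The binding chain switches to N1→N5→N7 = 7+4+10 = 21; finish 21 days.
Change in finish: 21 − 16 = +5 days.

5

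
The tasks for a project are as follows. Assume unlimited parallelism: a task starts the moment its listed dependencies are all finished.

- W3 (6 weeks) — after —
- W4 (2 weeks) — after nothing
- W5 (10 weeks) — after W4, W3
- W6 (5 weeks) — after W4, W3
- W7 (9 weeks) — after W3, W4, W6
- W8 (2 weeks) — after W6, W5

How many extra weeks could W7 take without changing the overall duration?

0

Critical path: W3→W6→W7 = 6+5+9 = 20, so the finish is 20 weeks.
Longest path through W7: 20 weeks (earliest finish 20, latest finish 20).
So W7 can slip 20 − 20 = 0 weeks.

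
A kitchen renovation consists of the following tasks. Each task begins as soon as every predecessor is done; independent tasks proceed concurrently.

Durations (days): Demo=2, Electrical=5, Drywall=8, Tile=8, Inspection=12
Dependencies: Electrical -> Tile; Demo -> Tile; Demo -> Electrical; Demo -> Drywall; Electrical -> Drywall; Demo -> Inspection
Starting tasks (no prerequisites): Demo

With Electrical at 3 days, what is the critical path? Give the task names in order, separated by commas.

Demo, Inspection

Baseline: Demo→Electrical→Drywall = 2+5+8 = 15 → 15 days.
Electrical lies on that path, so at 3 days the path becomes 13 days.
The binding chain switches to Demo→Inspection = 2+12 = 14; finish 14 days.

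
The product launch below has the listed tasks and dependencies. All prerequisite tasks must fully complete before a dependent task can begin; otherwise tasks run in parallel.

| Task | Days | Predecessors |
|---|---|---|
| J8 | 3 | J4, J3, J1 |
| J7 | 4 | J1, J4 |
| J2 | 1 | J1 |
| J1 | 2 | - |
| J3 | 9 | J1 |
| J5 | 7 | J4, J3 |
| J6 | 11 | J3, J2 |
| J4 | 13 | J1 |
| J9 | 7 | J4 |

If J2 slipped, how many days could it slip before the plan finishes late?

8

Critical path: J1→J3→J6 = 2+9+11 = 22, so the finish is 22 days.
The longest chain containing J2 totals 14 days.
Slack of J2 = 10 − 2 = 8 days.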